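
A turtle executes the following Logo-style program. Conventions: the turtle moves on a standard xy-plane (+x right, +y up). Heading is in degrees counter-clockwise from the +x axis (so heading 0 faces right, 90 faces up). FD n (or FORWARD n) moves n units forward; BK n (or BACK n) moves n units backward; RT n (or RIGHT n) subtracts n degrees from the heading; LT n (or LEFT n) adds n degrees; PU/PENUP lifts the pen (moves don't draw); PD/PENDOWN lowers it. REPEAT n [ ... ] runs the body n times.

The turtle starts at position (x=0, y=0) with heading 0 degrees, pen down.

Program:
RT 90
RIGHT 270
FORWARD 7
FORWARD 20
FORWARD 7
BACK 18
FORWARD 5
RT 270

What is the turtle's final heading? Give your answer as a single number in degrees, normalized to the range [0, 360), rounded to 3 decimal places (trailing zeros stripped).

Executing turtle program step by step:
Start: pos=(0,0), heading=0, pen down
RT 90: heading 0 -> 270
RT 270: heading 270 -> 0
FD 7: (0,0) -> (7,0) [heading=0, draw]
FD 20: (7,0) -> (27,0) [heading=0, draw]
FD 7: (27,0) -> (34,0) [heading=0, draw]
BK 18: (34,0) -> (16,0) [heading=0, draw]
FD 5: (16,0) -> (21,0) [heading=0, draw]
RT 270: heading 0 -> 90
Final: pos=(21,0), heading=90, 5 segment(s) drawn

Answer: 90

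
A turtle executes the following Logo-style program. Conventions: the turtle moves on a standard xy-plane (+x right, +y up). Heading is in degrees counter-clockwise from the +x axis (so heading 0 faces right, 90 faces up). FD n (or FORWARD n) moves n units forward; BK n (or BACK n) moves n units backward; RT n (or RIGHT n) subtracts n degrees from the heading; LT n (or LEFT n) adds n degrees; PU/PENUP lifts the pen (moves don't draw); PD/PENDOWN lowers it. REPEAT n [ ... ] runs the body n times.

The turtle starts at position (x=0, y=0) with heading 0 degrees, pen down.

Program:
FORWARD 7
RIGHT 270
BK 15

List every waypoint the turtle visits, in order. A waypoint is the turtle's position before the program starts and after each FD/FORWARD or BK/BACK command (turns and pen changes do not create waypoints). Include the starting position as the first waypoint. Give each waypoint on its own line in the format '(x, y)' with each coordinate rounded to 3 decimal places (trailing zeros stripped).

Executing turtle program step by step:
Start: pos=(0,0), heading=0, pen down
FD 7: (0,0) -> (7,0) [heading=0, draw]
RT 270: heading 0 -> 90
BK 15: (7,0) -> (7,-15) [heading=90, draw]
Final: pos=(7,-15), heading=90, 2 segment(s) drawn
Waypoints (3 total):
(0, 0)
(7, 0)
(7, -15)

Answer: (0, 0)
(7, 0)
(7, -15)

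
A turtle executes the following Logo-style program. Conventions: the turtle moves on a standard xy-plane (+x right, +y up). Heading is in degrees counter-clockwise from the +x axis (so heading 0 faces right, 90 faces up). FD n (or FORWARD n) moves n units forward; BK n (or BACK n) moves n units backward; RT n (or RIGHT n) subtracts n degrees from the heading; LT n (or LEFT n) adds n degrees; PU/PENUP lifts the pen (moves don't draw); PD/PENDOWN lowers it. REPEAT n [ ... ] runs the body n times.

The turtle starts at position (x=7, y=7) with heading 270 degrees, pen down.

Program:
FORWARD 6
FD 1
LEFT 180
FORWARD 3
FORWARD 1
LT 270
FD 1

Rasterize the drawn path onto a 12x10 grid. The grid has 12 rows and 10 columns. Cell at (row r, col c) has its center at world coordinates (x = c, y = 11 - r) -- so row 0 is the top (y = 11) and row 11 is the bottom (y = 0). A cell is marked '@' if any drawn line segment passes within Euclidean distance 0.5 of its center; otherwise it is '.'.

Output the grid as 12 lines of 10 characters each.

Answer: ..........
..........
..........
..........
.......@..
.......@..
.......@..
.......@@.
.......@..
.......@..
.......@..
.......@..

Derivation:
Segment 0: (7,7) -> (7,1)
Segment 1: (7,1) -> (7,0)
Segment 2: (7,0) -> (7,3)
Segment 3: (7,3) -> (7,4)
Segment 4: (7,4) -> (8,4)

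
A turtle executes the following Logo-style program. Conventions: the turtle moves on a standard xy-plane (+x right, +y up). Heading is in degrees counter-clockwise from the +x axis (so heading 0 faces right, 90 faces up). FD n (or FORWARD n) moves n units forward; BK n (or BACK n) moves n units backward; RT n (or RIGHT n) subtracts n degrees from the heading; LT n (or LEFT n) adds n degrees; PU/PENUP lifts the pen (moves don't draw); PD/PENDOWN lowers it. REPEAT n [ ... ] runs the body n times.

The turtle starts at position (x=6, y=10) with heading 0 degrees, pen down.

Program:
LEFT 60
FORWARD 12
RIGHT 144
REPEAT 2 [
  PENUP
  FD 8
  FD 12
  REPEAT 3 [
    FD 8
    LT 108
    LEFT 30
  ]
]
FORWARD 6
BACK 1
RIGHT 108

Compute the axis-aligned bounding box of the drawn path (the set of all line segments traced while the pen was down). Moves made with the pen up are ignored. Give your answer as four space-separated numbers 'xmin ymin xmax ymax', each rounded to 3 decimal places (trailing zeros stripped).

Answer: 6 10 12 20.392

Derivation:
Executing turtle program step by step:
Start: pos=(6,10), heading=0, pen down
LT 60: heading 0 -> 60
FD 12: (6,10) -> (12,20.392) [heading=60, draw]
RT 144: heading 60 -> 276
REPEAT 2 [
  -- iteration 1/2 --
  PU: pen up
  FD 8: (12,20.392) -> (12.836,12.436) [heading=276, move]
  FD 12: (12.836,12.436) -> (14.091,0.502) [heading=276, move]
  REPEAT 3 [
    -- iteration 1/3 --
    FD 8: (14.091,0.502) -> (14.927,-7.454) [heading=276, move]
    LT 108: heading 276 -> 24
    LT 30: heading 24 -> 54
    -- iteration 2/3 --
    FD 8: (14.927,-7.454) -> (19.629,-0.982) [heading=54, move]
    LT 108: heading 54 -> 162
    LT 30: heading 162 -> 192
    -- iteration 3/3 --
    FD 8: (19.629,-0.982) -> (11.804,-2.645) [heading=192, move]
    LT 108: heading 192 -> 300
    LT 30: heading 300 -> 330
  ]
  -- iteration 2/2 --
  PU: pen up
  FD 8: (11.804,-2.645) -> (18.732,-6.645) [heading=330, move]
  FD 12: (18.732,-6.645) -> (29.124,-12.645) [heading=330, move]
  REPEAT 3 [
    -- iteration 1/3 --
    FD 8: (29.124,-12.645) -> (36.053,-16.645) [heading=330, move]
    LT 108: heading 330 -> 78
    LT 30: heading 78 -> 108
    -- iteration 2/3 --
    FD 8: (36.053,-16.645) -> (33.58,-9.037) [heading=108, move]
    LT 108: heading 108 -> 216
    LT 30: heading 216 -> 246
    -- iteration 3/3 --
    FD 8: (33.58,-9.037) -> (30.327,-16.345) [heading=246, move]
    LT 108: heading 246 -> 354
    LT 30: heading 354 -> 24
  ]
]
FD 6: (30.327,-16.345) -> (35.808,-13.905) [heading=24, move]
BK 1: (35.808,-13.905) -> (34.894,-14.312) [heading=24, move]
RT 108: heading 24 -> 276
Final: pos=(34.894,-14.312), heading=276, 1 segment(s) drawn

Segment endpoints: x in {6, 12}, y in {10, 20.392}
xmin=6, ymin=10, xmax=12, ymax=20.392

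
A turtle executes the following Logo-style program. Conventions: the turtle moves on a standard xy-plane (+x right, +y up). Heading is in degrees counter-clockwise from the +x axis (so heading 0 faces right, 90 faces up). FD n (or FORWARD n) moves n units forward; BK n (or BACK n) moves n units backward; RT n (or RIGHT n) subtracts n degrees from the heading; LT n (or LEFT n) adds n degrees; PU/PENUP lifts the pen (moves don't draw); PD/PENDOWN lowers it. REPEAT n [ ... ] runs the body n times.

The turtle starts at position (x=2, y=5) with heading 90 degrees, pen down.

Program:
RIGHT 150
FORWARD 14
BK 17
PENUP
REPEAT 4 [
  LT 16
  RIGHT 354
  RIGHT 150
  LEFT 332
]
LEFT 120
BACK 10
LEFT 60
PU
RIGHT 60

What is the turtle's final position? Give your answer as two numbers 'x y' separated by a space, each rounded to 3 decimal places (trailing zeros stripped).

Executing turtle program step by step:
Start: pos=(2,5), heading=90, pen down
RT 150: heading 90 -> 300
FD 14: (2,5) -> (9,-7.124) [heading=300, draw]
BK 17: (9,-7.124) -> (0.5,7.598) [heading=300, draw]
PU: pen up
REPEAT 4 [
  -- iteration 1/4 --
  LT 16: heading 300 -> 316
  RT 354: heading 316 -> 322
  RT 150: heading 322 -> 172
  LT 332: heading 172 -> 144
  -- iteration 2/4 --
  LT 16: heading 144 -> 160
  RT 354: heading 160 -> 166
  RT 150: heading 166 -> 16
  LT 332: heading 16 -> 348
  -- iteration 3/4 --
  LT 16: heading 348 -> 4
  RT 354: heading 4 -> 10
  RT 150: heading 10 -> 220
  LT 332: heading 220 -> 192
  -- iteration 4/4 --
  LT 16: heading 192 -> 208
  RT 354: heading 208 -> 214
  RT 150: heading 214 -> 64
  LT 332: heading 64 -> 36
]
LT 120: heading 36 -> 156
BK 10: (0.5,7.598) -> (9.635,3.531) [heading=156, move]
LT 60: heading 156 -> 216
PU: pen up
RT 60: heading 216 -> 156
Final: pos=(9.635,3.531), heading=156, 2 segment(s) drawn

Answer: 9.635 3.531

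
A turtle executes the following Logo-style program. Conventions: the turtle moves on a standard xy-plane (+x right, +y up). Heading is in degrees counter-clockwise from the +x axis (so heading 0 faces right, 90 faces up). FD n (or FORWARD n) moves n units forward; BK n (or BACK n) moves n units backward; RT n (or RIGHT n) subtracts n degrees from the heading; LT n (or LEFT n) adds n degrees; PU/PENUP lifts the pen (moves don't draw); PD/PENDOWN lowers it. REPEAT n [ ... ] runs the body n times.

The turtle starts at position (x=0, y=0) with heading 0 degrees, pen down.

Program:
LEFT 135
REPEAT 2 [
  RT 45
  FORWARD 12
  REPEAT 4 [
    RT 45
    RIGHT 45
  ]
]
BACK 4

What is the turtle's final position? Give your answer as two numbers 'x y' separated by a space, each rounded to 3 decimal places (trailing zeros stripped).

Answer: 5.657 17.657

Derivation:
Executing turtle program step by step:
Start: pos=(0,0), heading=0, pen down
LT 135: heading 0 -> 135
REPEAT 2 [
  -- iteration 1/2 --
  RT 45: heading 135 -> 90
  FD 12: (0,0) -> (0,12) [heading=90, draw]
  REPEAT 4 [
    -- iteration 1/4 --
    RT 45: heading 90 -> 45
    RT 45: heading 45 -> 0
    -- iteration 2/4 --
    RT 45: heading 0 -> 315
    RT 45: heading 315 -> 270
    -- iteration 3/4 --
    RT 45: heading 270 -> 225
    RT 45: heading 225 -> 180
    -- iteration 4/4 --
    RT 45: heading 180 -> 135
    RT 45: heading 135 -> 90
  ]
  -- iteration 2/2 --
  RT 45: heading 90 -> 45
  FD 12: (0,12) -> (8.485,20.485) [heading=45, draw]
  REPEAT 4 [
    -- iteration 1/4 --
    RT 45: heading 45 -> 0
    RT 45: heading 0 -> 315
    -- iteration 2/4 --
    RT 45: heading 315 -> 270
    RT 45: heading 270 -> 225
    -- iteration 3/4 --
    RT 45: heading 225 -> 180
    RT 45: heading 180 -> 135
    -- iteration 4/4 --
    RT 45: heading 135 -> 90
    RT 45: heading 90 -> 45
  ]
]
BK 4: (8.485,20.485) -> (5.657,17.657) [heading=45, draw]
Final: pos=(5.657,17.657), heading=45, 3 segment(s) drawn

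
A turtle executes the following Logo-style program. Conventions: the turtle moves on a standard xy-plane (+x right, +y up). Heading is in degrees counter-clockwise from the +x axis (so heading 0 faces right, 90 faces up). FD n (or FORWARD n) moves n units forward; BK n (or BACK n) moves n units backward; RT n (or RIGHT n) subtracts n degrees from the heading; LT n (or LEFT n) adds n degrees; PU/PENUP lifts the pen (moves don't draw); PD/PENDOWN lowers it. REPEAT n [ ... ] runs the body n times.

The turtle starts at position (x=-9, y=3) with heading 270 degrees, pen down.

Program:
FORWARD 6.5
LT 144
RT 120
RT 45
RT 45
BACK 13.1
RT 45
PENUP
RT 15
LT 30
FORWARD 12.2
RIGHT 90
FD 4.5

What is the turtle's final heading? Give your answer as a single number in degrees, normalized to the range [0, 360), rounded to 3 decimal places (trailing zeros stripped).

Executing turtle program step by step:
Start: pos=(-9,3), heading=270, pen down
FD 6.5: (-9,3) -> (-9,-3.5) [heading=270, draw]
LT 144: heading 270 -> 54
RT 120: heading 54 -> 294
RT 45: heading 294 -> 249
RT 45: heading 249 -> 204
BK 13.1: (-9,-3.5) -> (2.967,1.828) [heading=204, draw]
RT 45: heading 204 -> 159
PU: pen up
RT 15: heading 159 -> 144
LT 30: heading 144 -> 174
FD 12.2: (2.967,1.828) -> (-9.166,3.103) [heading=174, move]
RT 90: heading 174 -> 84
FD 4.5: (-9.166,3.103) -> (-8.695,7.579) [heading=84, move]
Final: pos=(-8.695,7.579), heading=84, 2 segment(s) drawn

Answer: 84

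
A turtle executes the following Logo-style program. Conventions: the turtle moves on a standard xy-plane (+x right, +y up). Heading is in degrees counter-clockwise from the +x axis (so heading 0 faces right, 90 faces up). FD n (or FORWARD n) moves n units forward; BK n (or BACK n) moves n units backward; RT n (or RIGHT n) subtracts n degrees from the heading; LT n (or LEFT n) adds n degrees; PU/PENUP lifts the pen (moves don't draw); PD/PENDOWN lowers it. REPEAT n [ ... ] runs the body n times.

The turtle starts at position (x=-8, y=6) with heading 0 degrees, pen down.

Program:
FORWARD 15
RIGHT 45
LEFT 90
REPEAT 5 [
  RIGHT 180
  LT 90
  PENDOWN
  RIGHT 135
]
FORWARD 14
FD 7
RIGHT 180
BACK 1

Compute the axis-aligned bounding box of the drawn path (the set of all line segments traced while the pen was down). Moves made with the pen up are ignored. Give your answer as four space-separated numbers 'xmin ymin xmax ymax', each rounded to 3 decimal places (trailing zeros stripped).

Executing turtle program step by step:
Start: pos=(-8,6), heading=0, pen down
FD 15: (-8,6) -> (7,6) [heading=0, draw]
RT 45: heading 0 -> 315
LT 90: heading 315 -> 45
REPEAT 5 [
  -- iteration 1/5 --
  RT 180: heading 45 -> 225
  LT 90: heading 225 -> 315
  PD: pen down
  RT 135: heading 315 -> 180
  -- iteration 2/5 --
  RT 180: heading 180 -> 0
  LT 90: heading 0 -> 90
  PD: pen down
  RT 135: heading 90 -> 315
  -- iteration 3/5 --
  RT 180: heading 315 -> 135
  LT 90: heading 135 -> 225
  PD: pen down
  RT 135: heading 225 -> 90
  -- iteration 4/5 --
  RT 180: heading 90 -> 270
  LT 90: heading 270 -> 0
  PD: pen down
  RT 135: heading 0 -> 225
  -- iteration 5/5 --
  RT 180: heading 225 -> 45
  LT 90: heading 45 -> 135
  PD: pen down
  RT 135: heading 135 -> 0
]
FD 14: (7,6) -> (21,6) [heading=0, draw]
FD 7: (21,6) -> (28,6) [heading=0, draw]
RT 180: heading 0 -> 180
BK 1: (28,6) -> (29,6) [heading=180, draw]
Final: pos=(29,6), heading=180, 4 segment(s) drawn

Segment endpoints: x in {-8, 7, 21, 28, 29}, y in {6, 6, 6, 6}
xmin=-8, ymin=6, xmax=29, ymax=6

Answer: -8 6 29 6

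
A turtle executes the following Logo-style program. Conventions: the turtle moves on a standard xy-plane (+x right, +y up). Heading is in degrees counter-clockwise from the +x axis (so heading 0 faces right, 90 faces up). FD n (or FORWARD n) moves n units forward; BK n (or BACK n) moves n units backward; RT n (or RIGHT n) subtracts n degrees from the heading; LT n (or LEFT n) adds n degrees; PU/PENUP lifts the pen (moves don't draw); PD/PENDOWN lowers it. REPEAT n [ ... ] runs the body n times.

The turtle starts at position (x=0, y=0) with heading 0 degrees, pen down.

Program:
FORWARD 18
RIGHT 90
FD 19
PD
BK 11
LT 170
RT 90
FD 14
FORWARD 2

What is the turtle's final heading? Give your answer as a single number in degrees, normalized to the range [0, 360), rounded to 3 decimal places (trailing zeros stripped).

Answer: 350

Derivation:
Executing turtle program step by step:
Start: pos=(0,0), heading=0, pen down
FD 18: (0,0) -> (18,0) [heading=0, draw]
RT 90: heading 0 -> 270
FD 19: (18,0) -> (18,-19) [heading=270, draw]
PD: pen down
BK 11: (18,-19) -> (18,-8) [heading=270, draw]
LT 170: heading 270 -> 80
RT 90: heading 80 -> 350
FD 14: (18,-8) -> (31.787,-10.431) [heading=350, draw]
FD 2: (31.787,-10.431) -> (33.757,-10.778) [heading=350, draw]
Final: pos=(33.757,-10.778), heading=350, 5 segment(s) drawn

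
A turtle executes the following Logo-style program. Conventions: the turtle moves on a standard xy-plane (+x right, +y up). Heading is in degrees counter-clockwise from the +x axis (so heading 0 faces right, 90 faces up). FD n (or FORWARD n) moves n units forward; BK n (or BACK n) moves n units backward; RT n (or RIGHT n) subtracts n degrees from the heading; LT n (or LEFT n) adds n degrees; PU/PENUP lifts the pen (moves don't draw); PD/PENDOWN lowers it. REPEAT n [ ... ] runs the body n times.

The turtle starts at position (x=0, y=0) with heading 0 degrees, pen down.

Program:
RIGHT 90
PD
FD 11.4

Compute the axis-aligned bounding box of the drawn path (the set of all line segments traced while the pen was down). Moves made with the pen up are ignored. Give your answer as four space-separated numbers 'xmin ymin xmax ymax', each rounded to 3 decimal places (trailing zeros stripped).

Executing turtle program step by step:
Start: pos=(0,0), heading=0, pen down
RT 90: heading 0 -> 270
PD: pen down
FD 11.4: (0,0) -> (0,-11.4) [heading=270, draw]
Final: pos=(0,-11.4), heading=270, 1 segment(s) drawn

Segment endpoints: x in {0, 0}, y in {-11.4, 0}
xmin=0, ymin=-11.4, xmax=0, ymax=0

Answer: 0 -11.4 0 0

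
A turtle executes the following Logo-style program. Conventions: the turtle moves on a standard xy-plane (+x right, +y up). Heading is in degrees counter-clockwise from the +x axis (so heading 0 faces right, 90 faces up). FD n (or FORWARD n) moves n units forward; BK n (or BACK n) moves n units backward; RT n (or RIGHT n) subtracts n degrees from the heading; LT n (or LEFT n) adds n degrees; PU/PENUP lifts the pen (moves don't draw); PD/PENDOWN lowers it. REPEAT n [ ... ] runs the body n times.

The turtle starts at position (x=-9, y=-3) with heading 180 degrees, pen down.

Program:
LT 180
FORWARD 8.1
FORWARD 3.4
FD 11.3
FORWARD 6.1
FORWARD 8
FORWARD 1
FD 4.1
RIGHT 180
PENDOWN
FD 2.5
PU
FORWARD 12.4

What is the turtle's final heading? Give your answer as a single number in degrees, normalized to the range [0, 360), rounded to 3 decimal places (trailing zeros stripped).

Answer: 180

Derivation:
Executing turtle program step by step:
Start: pos=(-9,-3), heading=180, pen down
LT 180: heading 180 -> 0
FD 8.1: (-9,-3) -> (-0.9,-3) [heading=0, draw]
FD 3.4: (-0.9,-3) -> (2.5,-3) [heading=0, draw]
FD 11.3: (2.5,-3) -> (13.8,-3) [heading=0, draw]
FD 6.1: (13.8,-3) -> (19.9,-3) [heading=0, draw]
FD 8: (19.9,-3) -> (27.9,-3) [heading=0, draw]
FD 1: (27.9,-3) -> (28.9,-3) [heading=0, draw]
FD 4.1: (28.9,-3) -> (33,-3) [heading=0, draw]
RT 180: heading 0 -> 180
PD: pen down
FD 2.5: (33,-3) -> (30.5,-3) [heading=180, draw]
PU: pen up
FD 12.4: (30.5,-3) -> (18.1,-3) [heading=180, move]
Final: pos=(18.1,-3), heading=180, 8 segment(s) drawn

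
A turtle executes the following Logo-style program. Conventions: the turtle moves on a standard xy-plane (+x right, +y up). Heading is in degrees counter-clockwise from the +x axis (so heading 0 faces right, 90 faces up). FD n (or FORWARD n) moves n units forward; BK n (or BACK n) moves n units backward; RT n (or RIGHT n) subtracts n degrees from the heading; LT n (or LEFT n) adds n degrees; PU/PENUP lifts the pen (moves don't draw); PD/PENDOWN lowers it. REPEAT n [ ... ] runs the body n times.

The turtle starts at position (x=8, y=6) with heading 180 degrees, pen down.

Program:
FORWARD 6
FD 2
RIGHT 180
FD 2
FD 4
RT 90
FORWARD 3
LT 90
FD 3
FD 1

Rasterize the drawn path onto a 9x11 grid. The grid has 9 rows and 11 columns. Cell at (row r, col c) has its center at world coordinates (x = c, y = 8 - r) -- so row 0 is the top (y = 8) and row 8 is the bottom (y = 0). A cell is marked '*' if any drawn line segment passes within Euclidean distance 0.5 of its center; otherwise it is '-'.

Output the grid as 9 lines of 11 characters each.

Segment 0: (8,6) -> (2,6)
Segment 1: (2,6) -> (0,6)
Segment 2: (0,6) -> (2,6)
Segment 3: (2,6) -> (6,6)
Segment 4: (6,6) -> (6,3)
Segment 5: (6,3) -> (9,3)
Segment 6: (9,3) -> (10,3)

Answer: -----------
-----------
*********--
------*----
------*----
------*****
-----------
-----------
-----------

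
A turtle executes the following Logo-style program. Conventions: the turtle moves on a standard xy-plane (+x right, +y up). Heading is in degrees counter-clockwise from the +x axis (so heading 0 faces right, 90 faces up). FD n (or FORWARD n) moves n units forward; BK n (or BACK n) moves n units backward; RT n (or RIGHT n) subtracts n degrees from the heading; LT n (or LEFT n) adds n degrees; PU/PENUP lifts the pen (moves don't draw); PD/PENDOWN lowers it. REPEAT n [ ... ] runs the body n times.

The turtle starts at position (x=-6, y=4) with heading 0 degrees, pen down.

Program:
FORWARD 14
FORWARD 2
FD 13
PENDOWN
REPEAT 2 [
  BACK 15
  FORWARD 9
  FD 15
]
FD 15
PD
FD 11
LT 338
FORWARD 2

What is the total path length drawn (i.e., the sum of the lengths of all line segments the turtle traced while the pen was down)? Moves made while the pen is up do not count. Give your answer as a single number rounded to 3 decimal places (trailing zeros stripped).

Answer: 135

Derivation:
Executing turtle program step by step:
Start: pos=(-6,4), heading=0, pen down
FD 14: (-6,4) -> (8,4) [heading=0, draw]
FD 2: (8,4) -> (10,4) [heading=0, draw]
FD 13: (10,4) -> (23,4) [heading=0, draw]
PD: pen down
REPEAT 2 [
  -- iteration 1/2 --
  BK 15: (23,4) -> (8,4) [heading=0, draw]
  FD 9: (8,4) -> (17,4) [heading=0, draw]
  FD 15: (17,4) -> (32,4) [heading=0, draw]
  -- iteration 2/2 --
  BK 15: (32,4) -> (17,4) [heading=0, draw]
  FD 9: (17,4) -> (26,4) [heading=0, draw]
  FD 15: (26,4) -> (41,4) [heading=0, draw]
]
FD 15: (41,4) -> (56,4) [heading=0, draw]
PD: pen down
FD 11: (56,4) -> (67,4) [heading=0, draw]
LT 338: heading 0 -> 338
FD 2: (67,4) -> (68.854,3.251) [heading=338, draw]
Final: pos=(68.854,3.251), heading=338, 12 segment(s) drawn

Segment lengths:
  seg 1: (-6,4) -> (8,4), length = 14
  seg 2: (8,4) -> (10,4), length = 2
  seg 3: (10,4) -> (23,4), length = 13
  seg 4: (23,4) -> (8,4), length = 15
  seg 5: (8,4) -> (17,4), length = 9
  seg 6: (17,4) -> (32,4), length = 15
  seg 7: (32,4) -> (17,4), length = 15
  seg 8: (17,4) -> (26,4), length = 9
  seg 9: (26,4) -> (41,4), length = 15
  seg 10: (41,4) -> (56,4), length = 15
  seg 11: (56,4) -> (67,4), length = 11
  seg 12: (67,4) -> (68.854,3.251), length = 2
Total = 135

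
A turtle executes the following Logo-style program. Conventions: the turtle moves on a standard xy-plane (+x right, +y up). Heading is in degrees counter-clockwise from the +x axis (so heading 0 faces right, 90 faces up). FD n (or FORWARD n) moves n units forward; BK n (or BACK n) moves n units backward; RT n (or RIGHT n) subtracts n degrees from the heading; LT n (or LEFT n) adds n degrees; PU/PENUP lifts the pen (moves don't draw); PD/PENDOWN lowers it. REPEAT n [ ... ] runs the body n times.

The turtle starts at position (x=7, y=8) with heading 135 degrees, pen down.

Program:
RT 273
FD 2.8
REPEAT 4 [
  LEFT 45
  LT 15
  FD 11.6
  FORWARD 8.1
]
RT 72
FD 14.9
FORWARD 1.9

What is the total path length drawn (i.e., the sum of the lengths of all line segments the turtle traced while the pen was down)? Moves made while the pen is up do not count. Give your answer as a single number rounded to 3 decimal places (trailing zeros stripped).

Executing turtle program step by step:
Start: pos=(7,8), heading=135, pen down
RT 273: heading 135 -> 222
FD 2.8: (7,8) -> (4.919,6.126) [heading=222, draw]
REPEAT 4 [
  -- iteration 1/4 --
  LT 45: heading 222 -> 267
  LT 15: heading 267 -> 282
  FD 11.6: (4.919,6.126) -> (7.331,-5.22) [heading=282, draw]
  FD 8.1: (7.331,-5.22) -> (9.015,-13.143) [heading=282, draw]
  -- iteration 2/4 --
  LT 45: heading 282 -> 327
  LT 15: heading 327 -> 342
  FD 11.6: (9.015,-13.143) -> (20.047,-16.728) [heading=342, draw]
  FD 8.1: (20.047,-16.728) -> (27.751,-19.231) [heading=342, draw]
  -- iteration 3/4 --
  LT 45: heading 342 -> 27
  LT 15: heading 27 -> 42
  FD 11.6: (27.751,-19.231) -> (36.371,-11.469) [heading=42, draw]
  FD 8.1: (36.371,-11.469) -> (42.391,-6.049) [heading=42, draw]
  -- iteration 4/4 --
  LT 45: heading 42 -> 87
  LT 15: heading 87 -> 102
  FD 11.6: (42.391,-6.049) -> (39.979,5.298) [heading=102, draw]
  FD 8.1: (39.979,5.298) -> (38.295,13.221) [heading=102, draw]
]
RT 72: heading 102 -> 30
FD 14.9: (38.295,13.221) -> (51.199,20.671) [heading=30, draw]
FD 1.9: (51.199,20.671) -> (52.844,21.621) [heading=30, draw]
Final: pos=(52.844,21.621), heading=30, 11 segment(s) drawn

Segment lengths:
  seg 1: (7,8) -> (4.919,6.126), length = 2.8
  seg 2: (4.919,6.126) -> (7.331,-5.22), length = 11.6
  seg 3: (7.331,-5.22) -> (9.015,-13.143), length = 8.1
  seg 4: (9.015,-13.143) -> (20.047,-16.728), length = 11.6
  seg 5: (20.047,-16.728) -> (27.751,-19.231), length = 8.1
  seg 6: (27.751,-19.231) -> (36.371,-11.469), length = 11.6
  seg 7: (36.371,-11.469) -> (42.391,-6.049), length = 8.1
  seg 8: (42.391,-6.049) -> (39.979,5.298), length = 11.6
  seg 9: (39.979,5.298) -> (38.295,13.221), length = 8.1
  seg 10: (38.295,13.221) -> (51.199,20.671), length = 14.9
  seg 11: (51.199,20.671) -> (52.844,21.621), length = 1.9
Total = 98.4

Answer: 98.4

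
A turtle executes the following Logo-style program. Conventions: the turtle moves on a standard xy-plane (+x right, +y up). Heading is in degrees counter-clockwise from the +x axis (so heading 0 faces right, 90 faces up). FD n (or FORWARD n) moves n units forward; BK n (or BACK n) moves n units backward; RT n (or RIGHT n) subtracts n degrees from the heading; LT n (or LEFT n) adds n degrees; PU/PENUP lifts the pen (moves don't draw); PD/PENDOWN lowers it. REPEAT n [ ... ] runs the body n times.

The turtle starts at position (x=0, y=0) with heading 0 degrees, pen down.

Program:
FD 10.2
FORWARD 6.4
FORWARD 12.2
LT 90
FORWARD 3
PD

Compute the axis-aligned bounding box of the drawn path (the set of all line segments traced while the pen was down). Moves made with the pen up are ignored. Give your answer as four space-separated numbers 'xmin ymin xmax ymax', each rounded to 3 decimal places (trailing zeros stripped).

Answer: 0 0 28.8 3

Derivation:
Executing turtle program step by step:
Start: pos=(0,0), heading=0, pen down
FD 10.2: (0,0) -> (10.2,0) [heading=0, draw]
FD 6.4: (10.2,0) -> (16.6,0) [heading=0, draw]
FD 12.2: (16.6,0) -> (28.8,0) [heading=0, draw]
LT 90: heading 0 -> 90
FD 3: (28.8,0) -> (28.8,3) [heading=90, draw]
PD: pen down
Final: pos=(28.8,3), heading=90, 4 segment(s) drawn

Segment endpoints: x in {0, 10.2, 16.6, 28.8}, y in {0, 3}
xmin=0, ymin=0, xmax=28.8, ymax=3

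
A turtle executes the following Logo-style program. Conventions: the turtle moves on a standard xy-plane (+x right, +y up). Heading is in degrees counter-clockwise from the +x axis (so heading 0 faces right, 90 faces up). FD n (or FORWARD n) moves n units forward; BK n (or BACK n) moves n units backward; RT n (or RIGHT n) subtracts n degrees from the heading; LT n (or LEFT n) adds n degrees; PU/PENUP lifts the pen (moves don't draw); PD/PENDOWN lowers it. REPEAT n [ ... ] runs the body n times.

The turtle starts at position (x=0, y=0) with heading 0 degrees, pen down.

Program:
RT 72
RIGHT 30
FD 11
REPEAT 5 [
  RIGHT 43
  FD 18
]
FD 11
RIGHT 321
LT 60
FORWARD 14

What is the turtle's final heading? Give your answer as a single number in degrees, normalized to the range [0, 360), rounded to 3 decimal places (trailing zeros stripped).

Executing turtle program step by step:
Start: pos=(0,0), heading=0, pen down
RT 72: heading 0 -> 288
RT 30: heading 288 -> 258
FD 11: (0,0) -> (-2.287,-10.76) [heading=258, draw]
REPEAT 5 [
  -- iteration 1/5 --
  RT 43: heading 258 -> 215
  FD 18: (-2.287,-10.76) -> (-17.032,-21.084) [heading=215, draw]
  -- iteration 2/5 --
  RT 43: heading 215 -> 172
  FD 18: (-17.032,-21.084) -> (-34.857,-18.579) [heading=172, draw]
  -- iteration 3/5 --
  RT 43: heading 172 -> 129
  FD 18: (-34.857,-18.579) -> (-46.184,-4.59) [heading=129, draw]
  -- iteration 4/5 --
  RT 43: heading 129 -> 86
  FD 18: (-46.184,-4.59) -> (-44.929,13.366) [heading=86, draw]
  -- iteration 5/5 --
  RT 43: heading 86 -> 43
  FD 18: (-44.929,13.366) -> (-31.764,25.642) [heading=43, draw]
]
FD 11: (-31.764,25.642) -> (-23.719,33.144) [heading=43, draw]
RT 321: heading 43 -> 82
LT 60: heading 82 -> 142
FD 14: (-23.719,33.144) -> (-34.752,41.763) [heading=142, draw]
Final: pos=(-34.752,41.763), heading=142, 8 segment(s) drawn

Answer: 142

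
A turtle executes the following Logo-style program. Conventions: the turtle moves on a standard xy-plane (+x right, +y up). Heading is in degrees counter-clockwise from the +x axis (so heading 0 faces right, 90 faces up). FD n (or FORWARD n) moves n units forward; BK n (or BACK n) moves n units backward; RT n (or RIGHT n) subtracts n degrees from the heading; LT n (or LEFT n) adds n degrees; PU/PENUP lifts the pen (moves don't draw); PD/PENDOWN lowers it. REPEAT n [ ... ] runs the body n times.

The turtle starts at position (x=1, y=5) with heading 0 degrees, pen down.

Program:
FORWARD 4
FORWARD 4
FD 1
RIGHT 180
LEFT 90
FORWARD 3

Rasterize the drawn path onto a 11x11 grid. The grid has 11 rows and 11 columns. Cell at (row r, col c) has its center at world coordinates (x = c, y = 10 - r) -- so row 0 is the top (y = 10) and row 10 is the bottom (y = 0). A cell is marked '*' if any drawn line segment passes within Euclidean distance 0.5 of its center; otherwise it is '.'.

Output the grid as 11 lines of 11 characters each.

Segment 0: (1,5) -> (5,5)
Segment 1: (5,5) -> (9,5)
Segment 2: (9,5) -> (10,5)
Segment 3: (10,5) -> (10,2)

Answer: ...........
...........
...........
...........
...........
.**********
..........*
..........*
..........*
...........
...........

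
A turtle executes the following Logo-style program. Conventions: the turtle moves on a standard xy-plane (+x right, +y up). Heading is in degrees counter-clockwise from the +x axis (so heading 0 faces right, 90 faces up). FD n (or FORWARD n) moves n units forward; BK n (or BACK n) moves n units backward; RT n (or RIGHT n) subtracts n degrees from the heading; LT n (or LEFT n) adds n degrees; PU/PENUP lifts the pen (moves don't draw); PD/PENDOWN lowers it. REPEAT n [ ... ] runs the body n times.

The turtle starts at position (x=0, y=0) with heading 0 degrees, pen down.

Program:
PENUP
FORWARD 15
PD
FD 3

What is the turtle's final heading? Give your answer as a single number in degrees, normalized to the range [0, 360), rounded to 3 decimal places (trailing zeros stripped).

Executing turtle program step by step:
Start: pos=(0,0), heading=0, pen down
PU: pen up
FD 15: (0,0) -> (15,0) [heading=0, move]
PD: pen down
FD 3: (15,0) -> (18,0) [heading=0, draw]
Final: pos=(18,0), heading=0, 1 segment(s) drawn

Answer: 0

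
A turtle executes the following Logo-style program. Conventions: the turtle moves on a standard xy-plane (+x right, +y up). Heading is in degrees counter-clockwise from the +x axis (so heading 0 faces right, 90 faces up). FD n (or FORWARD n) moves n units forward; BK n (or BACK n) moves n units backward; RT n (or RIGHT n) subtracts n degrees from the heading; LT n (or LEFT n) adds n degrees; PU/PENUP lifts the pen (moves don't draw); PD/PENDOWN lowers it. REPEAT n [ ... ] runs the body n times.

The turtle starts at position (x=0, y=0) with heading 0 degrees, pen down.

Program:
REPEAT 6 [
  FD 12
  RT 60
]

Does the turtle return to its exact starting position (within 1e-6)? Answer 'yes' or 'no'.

Executing turtle program step by step:
Start: pos=(0,0), heading=0, pen down
REPEAT 6 [
  -- iteration 1/6 --
  FD 12: (0,0) -> (12,0) [heading=0, draw]
  RT 60: heading 0 -> 300
  -- iteration 2/6 --
  FD 12: (12,0) -> (18,-10.392) [heading=300, draw]
  RT 60: heading 300 -> 240
  -- iteration 3/6 --
  FD 12: (18,-10.392) -> (12,-20.785) [heading=240, draw]
  RT 60: heading 240 -> 180
  -- iteration 4/6 --
  FD 12: (12,-20.785) -> (0,-20.785) [heading=180, draw]
  RT 60: heading 180 -> 120
  -- iteration 5/6 --
  FD 12: (0,-20.785) -> (-6,-10.392) [heading=120, draw]
  RT 60: heading 120 -> 60
  -- iteration 6/6 --
  FD 12: (-6,-10.392) -> (0,0) [heading=60, draw]
  RT 60: heading 60 -> 0
]
Final: pos=(0,0), heading=0, 6 segment(s) drawn

Start position: (0, 0)
Final position: (0, 0)
Distance = 0; < 1e-6 -> CLOSED

Answer: yes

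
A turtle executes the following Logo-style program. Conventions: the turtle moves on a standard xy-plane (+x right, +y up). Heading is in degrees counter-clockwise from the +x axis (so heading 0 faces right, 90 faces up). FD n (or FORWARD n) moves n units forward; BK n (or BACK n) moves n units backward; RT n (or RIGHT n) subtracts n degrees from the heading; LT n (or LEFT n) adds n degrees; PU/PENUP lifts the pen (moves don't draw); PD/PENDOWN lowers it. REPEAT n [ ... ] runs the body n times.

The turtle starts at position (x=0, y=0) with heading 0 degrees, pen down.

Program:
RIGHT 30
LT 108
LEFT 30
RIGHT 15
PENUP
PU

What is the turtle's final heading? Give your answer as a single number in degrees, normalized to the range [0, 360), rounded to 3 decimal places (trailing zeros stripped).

Executing turtle program step by step:
Start: pos=(0,0), heading=0, pen down
RT 30: heading 0 -> 330
LT 108: heading 330 -> 78
LT 30: heading 78 -> 108
RT 15: heading 108 -> 93
PU: pen up
PU: pen up
Final: pos=(0,0), heading=93, 0 segment(s) drawn

Answer: 93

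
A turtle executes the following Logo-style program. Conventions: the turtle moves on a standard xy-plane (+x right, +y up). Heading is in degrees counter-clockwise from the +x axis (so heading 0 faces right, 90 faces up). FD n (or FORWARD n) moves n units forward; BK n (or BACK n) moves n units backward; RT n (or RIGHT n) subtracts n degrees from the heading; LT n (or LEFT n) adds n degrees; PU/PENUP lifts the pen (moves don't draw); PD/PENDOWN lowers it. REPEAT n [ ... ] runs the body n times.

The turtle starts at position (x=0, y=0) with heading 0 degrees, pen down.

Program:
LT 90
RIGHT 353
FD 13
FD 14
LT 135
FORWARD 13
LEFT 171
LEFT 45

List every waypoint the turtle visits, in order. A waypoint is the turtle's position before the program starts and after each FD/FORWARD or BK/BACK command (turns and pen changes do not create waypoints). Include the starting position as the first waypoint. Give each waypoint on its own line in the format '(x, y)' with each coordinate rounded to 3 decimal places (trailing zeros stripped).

Answer: (0, 0)
(-1.584, 12.903)
(-3.29, 26.799)
(-11.294, 16.555)

Derivation:
Executing turtle program step by step:
Start: pos=(0,0), heading=0, pen down
LT 90: heading 0 -> 90
RT 353: heading 90 -> 97
FD 13: (0,0) -> (-1.584,12.903) [heading=97, draw]
FD 14: (-1.584,12.903) -> (-3.29,26.799) [heading=97, draw]
LT 135: heading 97 -> 232
FD 13: (-3.29,26.799) -> (-11.294,16.555) [heading=232, draw]
LT 171: heading 232 -> 43
LT 45: heading 43 -> 88
Final: pos=(-11.294,16.555), heading=88, 3 segment(s) drawn
Waypoints (4 total):
(0, 0)
(-1.584, 12.903)
(-3.29, 26.799)
(-11.294, 16.555)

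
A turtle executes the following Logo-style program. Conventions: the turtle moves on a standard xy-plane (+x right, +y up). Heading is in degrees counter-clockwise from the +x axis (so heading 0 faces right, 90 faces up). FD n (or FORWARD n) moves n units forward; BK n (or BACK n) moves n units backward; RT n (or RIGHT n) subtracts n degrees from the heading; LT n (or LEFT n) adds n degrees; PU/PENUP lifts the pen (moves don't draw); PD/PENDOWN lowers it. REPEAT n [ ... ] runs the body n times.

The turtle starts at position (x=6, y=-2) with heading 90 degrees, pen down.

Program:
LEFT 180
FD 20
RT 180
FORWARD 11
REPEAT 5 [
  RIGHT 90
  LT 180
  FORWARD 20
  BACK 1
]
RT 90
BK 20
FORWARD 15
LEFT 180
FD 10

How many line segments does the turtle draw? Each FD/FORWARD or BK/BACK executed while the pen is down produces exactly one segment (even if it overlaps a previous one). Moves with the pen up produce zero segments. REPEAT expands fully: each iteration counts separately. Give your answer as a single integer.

Executing turtle program step by step:
Start: pos=(6,-2), heading=90, pen down
LT 180: heading 90 -> 270
FD 20: (6,-2) -> (6,-22) [heading=270, draw]
RT 180: heading 270 -> 90
FD 11: (6,-22) -> (6,-11) [heading=90, draw]
REPEAT 5 [
  -- iteration 1/5 --
  RT 90: heading 90 -> 0
  LT 180: heading 0 -> 180
  FD 20: (6,-11) -> (-14,-11) [heading=180, draw]
  BK 1: (-14,-11) -> (-13,-11) [heading=180, draw]
  -- iteration 2/5 --
  RT 90: heading 180 -> 90
  LT 180: heading 90 -> 270
  FD 20: (-13,-11) -> (-13,-31) [heading=270, draw]
  BK 1: (-13,-31) -> (-13,-30) [heading=270, draw]
  -- iteration 3/5 --
  RT 90: heading 270 -> 180
  LT 180: heading 180 -> 0
  FD 20: (-13,-30) -> (7,-30) [heading=0, draw]
  BK 1: (7,-30) -> (6,-30) [heading=0, draw]
  -- iteration 4/5 --
  RT 90: heading 0 -> 270
  LT 180: heading 270 -> 90
  FD 20: (6,-30) -> (6,-10) [heading=90, draw]
  BK 1: (6,-10) -> (6,-11) [heading=90, draw]
  -- iteration 5/5 --
  RT 90: heading 90 -> 0
  LT 180: heading 0 -> 180
  FD 20: (6,-11) -> (-14,-11) [heading=180, draw]
  BK 1: (-14,-11) -> (-13,-11) [heading=180, draw]
]
RT 90: heading 180 -> 90
BK 20: (-13,-11) -> (-13,-31) [heading=90, draw]
FD 15: (-13,-31) -> (-13,-16) [heading=90, draw]
LT 180: heading 90 -> 270
FD 10: (-13,-16) -> (-13,-26) [heading=270, draw]
Final: pos=(-13,-26), heading=270, 15 segment(s) drawn
Segments drawn: 15

Answer: 15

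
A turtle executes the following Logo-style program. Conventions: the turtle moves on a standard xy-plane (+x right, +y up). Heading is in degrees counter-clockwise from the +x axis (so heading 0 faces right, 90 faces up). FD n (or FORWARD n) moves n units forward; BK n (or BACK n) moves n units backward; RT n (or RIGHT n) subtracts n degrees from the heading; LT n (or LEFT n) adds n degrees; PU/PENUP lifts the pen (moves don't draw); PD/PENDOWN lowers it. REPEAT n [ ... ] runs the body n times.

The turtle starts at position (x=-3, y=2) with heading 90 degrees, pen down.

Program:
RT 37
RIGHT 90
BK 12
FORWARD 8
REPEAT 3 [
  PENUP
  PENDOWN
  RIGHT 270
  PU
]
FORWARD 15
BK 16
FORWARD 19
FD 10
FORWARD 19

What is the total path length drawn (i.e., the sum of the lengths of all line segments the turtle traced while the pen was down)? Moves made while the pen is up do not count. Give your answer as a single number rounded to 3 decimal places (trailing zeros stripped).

Executing turtle program step by step:
Start: pos=(-3,2), heading=90, pen down
RT 37: heading 90 -> 53
RT 90: heading 53 -> 323
BK 12: (-3,2) -> (-12.584,9.222) [heading=323, draw]
FD 8: (-12.584,9.222) -> (-6.195,4.407) [heading=323, draw]
REPEAT 3 [
  -- iteration 1/3 --
  PU: pen up
  PD: pen down
  RT 270: heading 323 -> 53
  PU: pen up
  -- iteration 2/3 --
  PU: pen up
  PD: pen down
  RT 270: heading 53 -> 143
  PU: pen up
  -- iteration 3/3 --
  PU: pen up
  PD: pen down
  RT 270: heading 143 -> 233
  PU: pen up
]
FD 15: (-6.195,4.407) -> (-15.222,-7.572) [heading=233, move]
BK 16: (-15.222,-7.572) -> (-5.593,5.206) [heading=233, move]
FD 19: (-5.593,5.206) -> (-17.027,-9.968) [heading=233, move]
FD 10: (-17.027,-9.968) -> (-23.045,-17.955) [heading=233, move]
FD 19: (-23.045,-17.955) -> (-34.48,-33.129) [heading=233, move]
Final: pos=(-34.48,-33.129), heading=233, 2 segment(s) drawn

Segment lengths:
  seg 1: (-3,2) -> (-12.584,9.222), length = 12
  seg 2: (-12.584,9.222) -> (-6.195,4.407), length = 8
Total = 20

Answer: 20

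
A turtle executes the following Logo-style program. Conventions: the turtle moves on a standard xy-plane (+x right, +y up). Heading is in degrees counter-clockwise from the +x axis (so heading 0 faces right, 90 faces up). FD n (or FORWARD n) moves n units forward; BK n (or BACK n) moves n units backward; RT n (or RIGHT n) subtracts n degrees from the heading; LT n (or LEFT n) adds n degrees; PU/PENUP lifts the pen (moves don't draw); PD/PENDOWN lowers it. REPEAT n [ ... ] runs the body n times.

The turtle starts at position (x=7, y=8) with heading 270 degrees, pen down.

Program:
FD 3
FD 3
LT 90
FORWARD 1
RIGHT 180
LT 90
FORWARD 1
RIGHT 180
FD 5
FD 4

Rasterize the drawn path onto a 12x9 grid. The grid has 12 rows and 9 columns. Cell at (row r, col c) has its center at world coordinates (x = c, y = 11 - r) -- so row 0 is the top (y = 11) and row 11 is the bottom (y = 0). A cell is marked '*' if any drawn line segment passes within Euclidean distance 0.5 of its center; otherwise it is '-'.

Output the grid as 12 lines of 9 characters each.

Segment 0: (7,8) -> (7,5)
Segment 1: (7,5) -> (7,2)
Segment 2: (7,2) -> (8,2)
Segment 3: (8,2) -> (8,1)
Segment 4: (8,1) -> (8,6)
Segment 5: (8,6) -> (8,10)

Answer: ---------
--------*
--------*
-------**
-------**
-------**
-------**
-------**
-------**
-------**
--------*
---------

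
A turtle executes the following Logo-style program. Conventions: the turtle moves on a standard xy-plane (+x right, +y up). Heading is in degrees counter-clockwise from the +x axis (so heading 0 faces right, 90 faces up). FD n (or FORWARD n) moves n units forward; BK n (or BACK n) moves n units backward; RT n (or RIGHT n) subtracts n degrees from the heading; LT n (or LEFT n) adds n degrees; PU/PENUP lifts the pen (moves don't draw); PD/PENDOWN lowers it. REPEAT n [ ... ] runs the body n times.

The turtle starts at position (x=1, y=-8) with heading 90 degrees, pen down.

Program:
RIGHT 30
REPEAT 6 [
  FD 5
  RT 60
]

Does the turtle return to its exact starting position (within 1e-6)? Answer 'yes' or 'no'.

Executing turtle program step by step:
Start: pos=(1,-8), heading=90, pen down
RT 30: heading 90 -> 60
REPEAT 6 [
  -- iteration 1/6 --
  FD 5: (1,-8) -> (3.5,-3.67) [heading=60, draw]
  RT 60: heading 60 -> 0
  -- iteration 2/6 --
  FD 5: (3.5,-3.67) -> (8.5,-3.67) [heading=0, draw]
  RT 60: heading 0 -> 300
  -- iteration 3/6 --
  FD 5: (8.5,-3.67) -> (11,-8) [heading=300, draw]
  RT 60: heading 300 -> 240
  -- iteration 4/6 --
  FD 5: (11,-8) -> (8.5,-12.33) [heading=240, draw]
  RT 60: heading 240 -> 180
  -- iteration 5/6 --
  FD 5: (8.5,-12.33) -> (3.5,-12.33) [heading=180, draw]
  RT 60: heading 180 -> 120
  -- iteration 6/6 --
  FD 5: (3.5,-12.33) -> (1,-8) [heading=120, draw]
  RT 60: heading 120 -> 60
]
Final: pos=(1,-8), heading=60, 6 segment(s) drawn

Start position: (1, -8)
Final position: (1, -8)
Distance = 0; < 1e-6 -> CLOSED

Answer: yes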